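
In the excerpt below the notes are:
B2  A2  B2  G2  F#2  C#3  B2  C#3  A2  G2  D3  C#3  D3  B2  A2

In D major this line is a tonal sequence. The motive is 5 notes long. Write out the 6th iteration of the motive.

Unit = 5 notes; the statements start on B2, C#3, D3, moving up a 2nd each time.
Extending up a 2nd: E3 → F#3 → G3.
Statement 6 starts on G3 and keeps the same diatonic contour: G3 F#3 G3 E3 D3.

G3 F#3 G3 E3 D3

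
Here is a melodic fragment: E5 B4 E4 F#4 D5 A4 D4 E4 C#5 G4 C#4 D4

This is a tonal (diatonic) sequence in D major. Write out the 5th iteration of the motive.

A4 E4 A3 B3

The 4-note cells begin on E5, D5, C#5 — each down a 2nd from the last.
Carrying on: B4 → A4.
So cell 5 is A4 E4 A3 B3.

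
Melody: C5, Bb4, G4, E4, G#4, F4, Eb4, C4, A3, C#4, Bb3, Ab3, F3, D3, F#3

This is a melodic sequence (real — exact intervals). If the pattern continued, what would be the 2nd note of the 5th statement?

With 5-note cells, note 2 of each statement runs Bb4, Eb4, Ab3.
Carrying that down a 5th forward: Db3 → Gb2.

Gb2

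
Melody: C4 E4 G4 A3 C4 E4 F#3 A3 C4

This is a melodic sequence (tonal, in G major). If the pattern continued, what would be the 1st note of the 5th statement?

With 3-note cells, note 1 of each statement runs C4, A3, F#3.
Carrying that down a 3rd forward: D3 → B2.

B2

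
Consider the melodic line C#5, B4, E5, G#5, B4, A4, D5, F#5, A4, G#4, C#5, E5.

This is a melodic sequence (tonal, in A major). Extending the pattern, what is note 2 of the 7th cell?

C#4

Grouping in 4s, the 2nd note of each cell is B4, A4, G#4.
Extending down a 2nd: F#4 → E4 → D4 → C#4.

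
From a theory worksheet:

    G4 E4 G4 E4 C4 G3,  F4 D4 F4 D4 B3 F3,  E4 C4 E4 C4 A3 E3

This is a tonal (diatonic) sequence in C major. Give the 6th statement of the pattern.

B3 G3 B3 G3 E3 B2

With a 6-note motive the entries are G4, F4, E4, each down a 2nd from the previous.
Carrying on: D4 → C4 → B3.
So cell 6 is B3 G3 B3 G3 E3 B2.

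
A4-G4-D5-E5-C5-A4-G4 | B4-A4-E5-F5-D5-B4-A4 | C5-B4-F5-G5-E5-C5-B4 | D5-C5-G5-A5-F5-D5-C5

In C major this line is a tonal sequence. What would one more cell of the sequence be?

E5 D5 A5 B5 G5 E5 D5

With a 7-note motive the entries are A4, B4, C5, D5, each up a 2nd from the previous.
So cell 5 is E5 D5 A5 B5 G5 E5 D5.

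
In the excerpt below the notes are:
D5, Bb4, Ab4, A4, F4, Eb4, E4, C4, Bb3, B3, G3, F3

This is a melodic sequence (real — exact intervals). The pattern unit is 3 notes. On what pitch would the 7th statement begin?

G#2

Taking 3-note groups, the heads are D5, A4, E4, B3: the pattern moves down a 4th.
Continuing: F#3 → C#3 → G#2. Statement 7 starts on G#2.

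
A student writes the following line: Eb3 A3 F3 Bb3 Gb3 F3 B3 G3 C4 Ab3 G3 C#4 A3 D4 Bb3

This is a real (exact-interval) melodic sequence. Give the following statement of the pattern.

A3 D#4 B3 E4 C4

With a 5-note motive the entries are Eb3, F3, G3, each up a 2nd from the previous.
So cell 4 is A3 D#4 B3 E4 C4.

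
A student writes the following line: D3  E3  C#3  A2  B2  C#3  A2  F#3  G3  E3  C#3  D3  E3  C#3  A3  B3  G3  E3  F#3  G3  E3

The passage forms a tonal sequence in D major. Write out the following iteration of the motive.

C#4 D4 B3 G3 A3 B3 G3

Taking 7-note groups, the heads are D3, F#3, A3: the pattern moves up a 3rd.
So cell 4 is C#4 D4 B3 G3 A3 B3 G3.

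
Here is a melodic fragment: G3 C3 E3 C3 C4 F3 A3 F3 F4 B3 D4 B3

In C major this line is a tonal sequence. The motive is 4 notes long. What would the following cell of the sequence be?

B4 E4 G4 E4

Taking 4-note groups, the heads are G3, C4, F4: the pattern moves up a 4th.
Statement 4 starts on B4 and keeps the same diatonic contour: B4 E4 G4 E4.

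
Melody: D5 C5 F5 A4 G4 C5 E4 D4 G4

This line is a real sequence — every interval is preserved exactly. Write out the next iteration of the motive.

The 3-note cells begin on D5, A4, E4 — each down a 4th from the last.
From B3 the exact shape gives B3 A3 D4.

B3 A3 D4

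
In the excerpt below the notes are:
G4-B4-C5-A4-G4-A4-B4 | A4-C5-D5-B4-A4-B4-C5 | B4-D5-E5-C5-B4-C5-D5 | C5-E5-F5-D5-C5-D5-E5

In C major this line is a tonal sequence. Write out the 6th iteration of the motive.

E5 G5 A5 F5 E5 F5 G5

Unit = 7 notes; the statements start on G4, A4, B4, C5, moving up a 2nd each time.
Carrying on: D5 → E5.
So cell 6 is E5 G5 A5 F5 E5 F5 G5.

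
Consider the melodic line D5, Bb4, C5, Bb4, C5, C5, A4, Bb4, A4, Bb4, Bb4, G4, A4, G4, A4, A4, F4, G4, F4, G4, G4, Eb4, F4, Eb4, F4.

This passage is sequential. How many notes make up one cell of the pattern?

5

Try groups of 5 (5 cells in 25 notes):
D5 Bb4 C5 Bb4 C5 | C5 A4 Bb4 A4 Bb4 | Bb4 G4 A4 G4 A4 | A4 F4 G4 F4 G4 | G4 Eb4 F4 Eb4 F4
Every group is a transposition down a 2nd of the one before; no shorter unit works.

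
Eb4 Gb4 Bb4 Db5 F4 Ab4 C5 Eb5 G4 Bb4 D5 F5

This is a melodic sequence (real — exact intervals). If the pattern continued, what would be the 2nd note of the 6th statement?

With 4-note cells, note 2 of each statement runs Gb4, Ab4, Bb4.
Each moves up a 2nd. Continuing: C5 → D5 → E5.

E5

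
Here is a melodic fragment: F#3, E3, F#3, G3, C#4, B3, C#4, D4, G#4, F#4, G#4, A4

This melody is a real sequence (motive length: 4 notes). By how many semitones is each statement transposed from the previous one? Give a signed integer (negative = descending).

The 4-note cells begin on F#3, C#4, G#4 — each up a 5th from the last.
F#3 to C#4 spans +7 semitones.

7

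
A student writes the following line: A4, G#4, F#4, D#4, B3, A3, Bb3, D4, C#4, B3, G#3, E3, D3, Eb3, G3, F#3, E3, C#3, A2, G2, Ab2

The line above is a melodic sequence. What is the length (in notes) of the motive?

7

Try groups of 7 (3 cells in 21 notes):
A4 G#4 F#4 D#4 B3 A3 Bb3 | D4 C#4 B3 G#3 E3 D3 Eb3 | G3 F#3 E3 C#3 A2 G2 Ab2
Every group is a transposition down a 5th of the one before; no shorter unit works.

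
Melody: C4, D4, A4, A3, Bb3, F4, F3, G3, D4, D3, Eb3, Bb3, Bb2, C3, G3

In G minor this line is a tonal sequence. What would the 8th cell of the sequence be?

C2 D2 A2

The 3-note cells begin on C4, A3, F3, D3, Bb2 — each down a 3rd from the last.
Carrying on: G2 → Eb2 → C2.
Statement 8 starts on C2 and keeps the same diatonic contour: C2 D2 A2.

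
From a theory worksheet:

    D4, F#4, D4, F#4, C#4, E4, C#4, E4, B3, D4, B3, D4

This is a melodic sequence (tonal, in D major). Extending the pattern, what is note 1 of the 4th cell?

The unit is 4 notes. Position-1 pitches of the 3 shown cells: D4, C#4, B3.
One more down a 2nd gives A3.

A3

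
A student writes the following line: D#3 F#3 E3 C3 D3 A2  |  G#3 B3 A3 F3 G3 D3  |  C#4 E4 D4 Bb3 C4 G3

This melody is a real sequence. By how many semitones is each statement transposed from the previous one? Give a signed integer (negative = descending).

With a 6-note motive the entries are D#3, G#3, C#4, each up a 4th from the previous.
Counting half-steps from D#3 to G#3: 5.

5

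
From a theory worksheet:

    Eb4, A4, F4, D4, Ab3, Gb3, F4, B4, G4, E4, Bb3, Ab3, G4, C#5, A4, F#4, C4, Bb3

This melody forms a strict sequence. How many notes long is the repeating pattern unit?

6

18 notes total. Splitting into 3 groups of 6:
Eb4 A4 F4 D4 Ab3 Gb3 | F4 B4 G4 E4 Bb3 Ab3 | G4 C#5 A4 F#4 C4 Bb3
Each cell is the previous one up a 2nd — so the unit is 6 notes.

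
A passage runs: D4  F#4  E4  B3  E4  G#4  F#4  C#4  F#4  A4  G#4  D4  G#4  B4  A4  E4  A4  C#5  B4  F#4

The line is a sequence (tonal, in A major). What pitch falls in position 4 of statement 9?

C#5

The unit is 4 notes. Position-4 pitches of the 5 shown cells: B3, C#4, D4, E4, F#4.
Carrying that up a 2nd forward: G#4 → A4 → B4 → C#5.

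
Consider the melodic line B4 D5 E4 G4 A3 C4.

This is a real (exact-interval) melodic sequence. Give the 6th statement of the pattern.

C2 Eb2

Unit = 2 notes; the statements start on B4, E4, A3, moving down a 5th each time.
Extending down a 5th: D3 → G2 → C2.
Statement 6 starts on C2 and keeps the same exact contour: C2 Eb2.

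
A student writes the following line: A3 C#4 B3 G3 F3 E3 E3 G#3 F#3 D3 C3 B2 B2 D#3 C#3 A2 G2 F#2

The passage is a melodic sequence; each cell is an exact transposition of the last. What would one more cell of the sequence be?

The 6-note cells begin on A3, E3, B2 — each down a 4th from the last.
Statement 4 starts on F#2 and keeps the same exact contour: F#2 A#2 G#2 E2 D2 C#2.

F#2 A#2 G#2 E2 D2 C#2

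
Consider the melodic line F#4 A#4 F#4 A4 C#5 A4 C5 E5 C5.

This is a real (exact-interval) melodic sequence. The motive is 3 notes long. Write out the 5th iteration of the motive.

Gb5 Bb5 Gb5

Taking 3-note groups, the heads are F#4, A4, C5: the pattern moves up a 3rd.
Carrying on: Eb5 → Gb5.
From Gb5 the exact shape gives Gb5 Bb5 Gb5.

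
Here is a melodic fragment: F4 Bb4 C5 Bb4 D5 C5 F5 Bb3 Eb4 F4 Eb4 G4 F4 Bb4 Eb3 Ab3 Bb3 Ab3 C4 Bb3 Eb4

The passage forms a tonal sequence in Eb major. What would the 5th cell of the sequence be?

The 7-note cells begin on F4, Bb3, Eb3 — each down a 5th from the last.
Continuing the starts: Ab2 → D2.
Statement 5 starts on D2 and keeps the same diatonic contour: D2 G2 Ab2 G2 Bb2 Ab2 D3.

D2 G2 Ab2 G2 Bb2 Ab2 D3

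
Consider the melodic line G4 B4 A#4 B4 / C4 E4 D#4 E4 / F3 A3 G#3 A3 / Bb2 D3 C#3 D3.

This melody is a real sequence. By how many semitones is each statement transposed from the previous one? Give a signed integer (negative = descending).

With a 4-note motive the entries are G4, C4, F3, Bb2, each down a 5th from the previous.
G4→C4 is 60 − 67 = -7 semitones.

-7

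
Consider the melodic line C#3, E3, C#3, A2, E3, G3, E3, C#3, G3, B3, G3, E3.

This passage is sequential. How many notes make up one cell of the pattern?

4

12 notes total. Splitting into 3 groups of 4:
C#3 E3 C#3 A2 | E3 G3 E3 C#3 | G3 B3 G3 E3
Each cell is the previous one up a 3rd — so the unit is 4 notes.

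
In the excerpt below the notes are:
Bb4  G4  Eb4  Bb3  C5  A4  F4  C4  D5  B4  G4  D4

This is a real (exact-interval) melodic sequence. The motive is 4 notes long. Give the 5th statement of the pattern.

Taking 4-note groups, the heads are Bb4, C5, D5: the pattern moves up a 2nd.
Continuing the starts: E5 → F#5.
Statement 5 starts on F#5 and keeps the same exact contour: F#5 D#5 B4 F#4.

F#5 D#5 B4 F#4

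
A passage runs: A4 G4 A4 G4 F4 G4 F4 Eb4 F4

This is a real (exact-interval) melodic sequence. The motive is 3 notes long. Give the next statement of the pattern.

Taking 3-note groups, the heads are A4, G4, F4: the pattern moves down a 2nd.
So cell 4 is Eb4 Db4 Eb4.

Eb4 Db4 Eb4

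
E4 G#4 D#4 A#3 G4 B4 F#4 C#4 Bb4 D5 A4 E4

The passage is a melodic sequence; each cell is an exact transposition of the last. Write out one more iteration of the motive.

With a 4-note motive the entries are E4, G4, Bb4, each up a 3rd from the previous.
Statement 4 starts on Db5 and keeps the same exact contour: Db5 F5 C5 G4.

Db5 F5 C5 G4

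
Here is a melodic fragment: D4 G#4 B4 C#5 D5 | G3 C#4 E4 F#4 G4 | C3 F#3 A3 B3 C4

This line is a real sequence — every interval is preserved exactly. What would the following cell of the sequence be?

The 5-note cells begin on D4, G3, C3 — each down a 5th from the last.
So cell 4 is F2 B2 D3 E3 F3.

F2 B2 D3 E3 F3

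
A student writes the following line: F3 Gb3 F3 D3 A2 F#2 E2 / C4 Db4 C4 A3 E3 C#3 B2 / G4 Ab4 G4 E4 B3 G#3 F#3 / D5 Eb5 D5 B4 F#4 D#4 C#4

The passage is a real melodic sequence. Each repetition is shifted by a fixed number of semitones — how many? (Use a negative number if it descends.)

Unit = 7 notes; the statements start on F3, C4, G4, D5, moving up a 5th each time.
F3 to C4 spans +7 semitones.

7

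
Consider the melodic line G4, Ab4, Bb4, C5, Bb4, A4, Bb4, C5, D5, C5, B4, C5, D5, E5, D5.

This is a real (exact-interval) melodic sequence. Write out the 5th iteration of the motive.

D#5 E5 F#5 G#5 F#5

Taking 5-note groups, the heads are G4, A4, B4: the pattern moves up a 2nd.
Continuing the starts: C#5 → D#5.
Statement 5 starts on D#5 and keeps the same exact contour: D#5 E5 F#5 G#5 F#5.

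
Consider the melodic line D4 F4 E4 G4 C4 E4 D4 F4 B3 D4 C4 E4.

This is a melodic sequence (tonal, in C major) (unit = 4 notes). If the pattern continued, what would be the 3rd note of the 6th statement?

Grouping in 4s, the 3rd note of each cell is E4, D4, C4.
Carrying that down a 2nd forward: B3 → A3 → G3.

G3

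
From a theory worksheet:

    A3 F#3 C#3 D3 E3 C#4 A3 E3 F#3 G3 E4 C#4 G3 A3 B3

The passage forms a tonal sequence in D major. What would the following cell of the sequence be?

G4 E4 B3 C#4 D4

Unit = 5 notes; the statements start on A3, C#4, E4, moving up a 3rd each time.
So cell 4 is G4 E4 B3 C#4 D4.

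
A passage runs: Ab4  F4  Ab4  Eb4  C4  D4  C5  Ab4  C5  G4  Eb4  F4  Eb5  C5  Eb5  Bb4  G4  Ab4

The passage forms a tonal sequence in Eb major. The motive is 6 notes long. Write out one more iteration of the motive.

With a 6-note motive the entries are Ab4, C5, Eb5, each up a 3rd from the previous.
From G5 the diatonic shape gives G5 Eb5 G5 D5 Bb4 C5.

G5 Eb5 G5 D5 Bb4 C5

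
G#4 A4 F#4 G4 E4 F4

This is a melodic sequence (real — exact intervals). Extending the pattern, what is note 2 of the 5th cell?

Grouping in 2s, the 2nd note of each cell is A4, G4, F4.
Each moves down a 2nd. Continuing: Eb4 → Db4.

Db4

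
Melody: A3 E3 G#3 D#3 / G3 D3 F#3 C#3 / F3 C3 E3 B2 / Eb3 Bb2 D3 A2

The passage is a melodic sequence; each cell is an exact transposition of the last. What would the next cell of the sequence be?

Db3 Ab2 C3 G2

Taking 4-note groups, the heads are A3, G3, F3, Eb3: the pattern moves down a 2nd.
Statement 5 starts on Db3 and keeps the same exact contour: Db3 Ab2 C3 G2.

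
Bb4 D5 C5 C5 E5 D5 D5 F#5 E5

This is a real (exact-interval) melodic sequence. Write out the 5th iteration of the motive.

F#5 A#5 G#5

Taking 3-note groups, the heads are Bb4, C5, D5: the pattern moves up a 2nd.
Continuing the starts: E5 → F#5.
From F#5 the exact shape gives F#5 A#5 G#5.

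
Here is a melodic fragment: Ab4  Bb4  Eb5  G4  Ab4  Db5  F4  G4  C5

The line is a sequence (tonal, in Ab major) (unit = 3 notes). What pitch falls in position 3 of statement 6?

Grouping in 3s, the 3rd note of each cell is Eb5, Db5, C5.
Each moves down a 2nd. Continuing: Bb4 → Ab4 → G4.

G4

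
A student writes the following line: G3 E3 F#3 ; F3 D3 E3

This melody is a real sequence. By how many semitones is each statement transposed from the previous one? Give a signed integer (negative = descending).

-2

With a 3-note motive the entries are G3, F3, each down a 2nd from the previous.
Counting half-steps from G3 to F3: -2.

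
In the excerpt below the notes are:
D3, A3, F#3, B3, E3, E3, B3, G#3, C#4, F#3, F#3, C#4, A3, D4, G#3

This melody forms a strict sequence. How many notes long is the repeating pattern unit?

There are 15 notes; a 5-note unit gives 3 cells:
D3 A3 F#3 B3 E3 | E3 B3 G#3 C#4 F#3 | F#3 C#4 A3 D4 G#3
Each cell is the previous one up a 2nd — so the unit is 5 notes.

5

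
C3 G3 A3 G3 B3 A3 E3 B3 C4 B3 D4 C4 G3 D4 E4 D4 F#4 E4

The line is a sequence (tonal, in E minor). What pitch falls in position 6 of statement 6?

Grouping in 6s, the 6th note of each cell is A3, C4, E4.
Carrying that up a 3rd forward: G4 → B4 → D5.

D5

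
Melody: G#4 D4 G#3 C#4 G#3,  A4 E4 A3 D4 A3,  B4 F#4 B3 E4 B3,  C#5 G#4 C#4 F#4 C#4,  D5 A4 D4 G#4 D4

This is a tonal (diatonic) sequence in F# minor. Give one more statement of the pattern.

E5 B4 E4 A4 E4

Unit = 5 notes; the statements start on G#4, A4, B4, C#5, D5, moving up a 2nd each time.
Statement 6 starts on E5 and keeps the same diatonic contour: E5 B4 E4 A4 E4.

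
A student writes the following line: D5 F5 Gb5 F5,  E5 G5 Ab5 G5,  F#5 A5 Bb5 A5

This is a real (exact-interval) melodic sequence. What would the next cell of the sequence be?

Unit = 4 notes; the statements start on D5, E5, F#5, moving up a 2nd each time.
From G#5 the exact shape gives G#5 B5 C6 B5.

G#5 B5 C6 B5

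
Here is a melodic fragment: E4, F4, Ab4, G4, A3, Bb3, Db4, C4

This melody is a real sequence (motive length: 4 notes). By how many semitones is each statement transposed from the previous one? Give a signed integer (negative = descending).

With a 4-note motive the entries are E4, A3, each down a 5th from the previous.
Counting half-steps from E4 to A3: -7.

-7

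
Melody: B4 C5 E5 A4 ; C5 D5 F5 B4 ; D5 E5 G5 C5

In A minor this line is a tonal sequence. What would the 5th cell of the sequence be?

F5 G5 B5 E5

The 4-note cells begin on B4, C5, D5 — each up a 2nd from the last.
Extending up a 2nd: E5 → F5.
From F5 the diatonic shape gives F5 G5 B5 E5.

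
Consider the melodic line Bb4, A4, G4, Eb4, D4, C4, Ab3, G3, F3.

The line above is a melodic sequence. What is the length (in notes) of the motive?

3

9 notes total. Splitting into 3 groups of 3:
Bb4 A4 G4 | Eb4 D4 C4 | Ab3 G3 F3
That's a consistent down a 5th shift per cell, and no other grouping gives one.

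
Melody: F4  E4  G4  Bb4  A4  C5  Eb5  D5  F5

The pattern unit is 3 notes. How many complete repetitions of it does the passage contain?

9 notes in groups of 3 gives 9/3 = 3 statements.
Starts: F4, Bb4, Eb5 — each up a 4th.

3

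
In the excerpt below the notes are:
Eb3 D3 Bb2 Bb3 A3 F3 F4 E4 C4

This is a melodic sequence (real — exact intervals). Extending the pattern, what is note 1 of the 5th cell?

With 3-note cells, note 1 of each statement runs Eb3, Bb3, F4.
Each moves up a 5th. Continuing: C5 → G5.

G5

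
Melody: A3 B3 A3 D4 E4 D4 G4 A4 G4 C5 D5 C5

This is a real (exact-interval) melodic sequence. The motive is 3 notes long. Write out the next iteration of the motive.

F5 G5 F5

The 3-note cells begin on A3, D4, G4, C5 — each up a 4th from the last.
From F5 the exact shape gives F5 G5 F5.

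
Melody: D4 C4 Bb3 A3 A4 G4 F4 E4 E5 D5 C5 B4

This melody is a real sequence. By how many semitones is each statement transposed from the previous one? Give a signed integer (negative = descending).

7

Taking 4-note groups, the heads are D4, A4, E5: the pattern moves up a 5th.
D4 to A4 spans +7 semitones.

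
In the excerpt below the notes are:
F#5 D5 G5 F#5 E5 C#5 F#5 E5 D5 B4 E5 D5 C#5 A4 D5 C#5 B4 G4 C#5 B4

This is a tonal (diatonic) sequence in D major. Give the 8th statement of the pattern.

Unit = 4 notes; the statements start on F#5, E5, D5, C#5, B4, moving down a 2nd each time.
Extending down a 2nd: A4 → G4 → F#4.
From F#4 the diatonic shape gives F#4 D4 G4 F#4.

F#4 D4 G4 F#4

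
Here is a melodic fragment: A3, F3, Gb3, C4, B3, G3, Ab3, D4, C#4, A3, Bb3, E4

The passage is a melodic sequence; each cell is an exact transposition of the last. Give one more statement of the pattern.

With a 4-note motive the entries are A3, B3, C#4, each up a 2nd from the previous.
So cell 4 is D#4 B3 C4 F#4.

D#4 B3 C4 F#4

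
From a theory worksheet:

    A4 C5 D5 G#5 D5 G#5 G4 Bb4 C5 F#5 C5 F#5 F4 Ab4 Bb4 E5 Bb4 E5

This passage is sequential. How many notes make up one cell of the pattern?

There are 18 notes; a 6-note unit gives 3 cells:
A4 C5 D5 G#5 D5 G#5 | G4 Bb4 C5 F#5 C5 F#5 | F4 Ab4 Bb4 E5 Bb4 E5
Every group is a transposition down a 2nd of the one before; no shorter unit works.

6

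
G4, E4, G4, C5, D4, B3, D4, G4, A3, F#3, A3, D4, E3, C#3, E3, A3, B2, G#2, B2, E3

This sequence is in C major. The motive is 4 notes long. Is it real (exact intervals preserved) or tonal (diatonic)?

real

Each cell has the same semitone pattern (-3, 3, 5) — intervals are preserved exactly.
And F#3 lies outside C major, so the sequence is real rather than tonal.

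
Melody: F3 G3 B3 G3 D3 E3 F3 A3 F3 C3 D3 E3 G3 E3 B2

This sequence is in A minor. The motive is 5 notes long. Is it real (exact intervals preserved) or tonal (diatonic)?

tonal

Every note is diatonic to A minor.
Cell 1 has +2 semitones from note 1 to 2, but cell 2 has +1 — the interval quality changes while the contour stays the same, which is the hallmark of a tonal sequence.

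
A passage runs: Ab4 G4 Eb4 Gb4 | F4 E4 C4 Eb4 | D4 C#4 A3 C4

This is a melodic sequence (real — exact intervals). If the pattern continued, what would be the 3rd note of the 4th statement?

F#3

The unit is 4 notes. Position-3 pitches of the 3 shown cells: Eb4, C4, A3.
One more down a 3rd gives F#3.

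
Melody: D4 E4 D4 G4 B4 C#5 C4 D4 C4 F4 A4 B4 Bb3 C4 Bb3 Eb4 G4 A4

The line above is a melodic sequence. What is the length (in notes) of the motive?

6

There are 18 notes; a 6-note unit gives 3 cells:
D4 E4 D4 G4 B4 C#5 | C4 D4 C4 F4 A4 B4 | Bb3 C4 Bb3 Eb4 G4 A4
Every group is a transposition down a 2nd of the one before; no shorter unit works.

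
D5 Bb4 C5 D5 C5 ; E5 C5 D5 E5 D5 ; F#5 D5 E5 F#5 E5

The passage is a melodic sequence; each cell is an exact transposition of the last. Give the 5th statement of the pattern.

A#5 F#5 G#5 A#5 G#5

Taking 5-note groups, the heads are D5, E5, F#5: the pattern moves up a 2nd.
Extending up a 2nd: G#5 → A#5.
Statement 5 starts on A#5 and keeps the same exact contour: A#5 F#5 G#5 A#5 G#5.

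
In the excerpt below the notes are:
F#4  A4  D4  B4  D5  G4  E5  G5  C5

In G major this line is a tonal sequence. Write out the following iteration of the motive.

A5 C6 F#5

Unit = 3 notes; the statements start on F#4, B4, E5, moving up a 4th each time.
Statement 4 starts on A5 and keeps the same diatonic contour: A5 C6 F#5.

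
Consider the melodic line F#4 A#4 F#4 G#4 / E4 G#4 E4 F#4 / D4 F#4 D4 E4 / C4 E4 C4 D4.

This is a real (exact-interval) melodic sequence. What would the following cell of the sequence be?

Bb3 D4 Bb3 C4

With a 4-note motive the entries are F#4, E4, D4, C4, each down a 2nd from the previous.
So cell 5 is Bb3 D4 Bb3 C4.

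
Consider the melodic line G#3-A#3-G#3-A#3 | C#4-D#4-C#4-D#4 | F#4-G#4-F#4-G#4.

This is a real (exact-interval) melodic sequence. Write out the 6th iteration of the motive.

The 4-note cells begin on G#3, C#4, F#4 — each up a 4th from the last.
Carrying on: B4 → E5 → A5.
From A5 the exact shape gives A5 B5 A5 B5.

A5 B5 A5 B5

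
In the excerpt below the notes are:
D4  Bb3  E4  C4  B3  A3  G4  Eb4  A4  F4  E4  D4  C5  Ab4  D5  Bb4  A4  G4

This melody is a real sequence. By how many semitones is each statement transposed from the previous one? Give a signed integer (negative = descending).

5

With a 6-note motive the entries are D4, G4, C5, each up a 4th from the previous.
D4→G4 is 67 − 62 = 5 semitones.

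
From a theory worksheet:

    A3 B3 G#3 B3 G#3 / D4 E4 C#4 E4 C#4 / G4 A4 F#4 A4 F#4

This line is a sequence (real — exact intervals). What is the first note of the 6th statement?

Unit = 5 notes; the statements start on A3, D4, G4, moving up a 4th each time.
Continuing: C5 → F5 → Bb5. Statement 6 starts on Bb5.

Bb5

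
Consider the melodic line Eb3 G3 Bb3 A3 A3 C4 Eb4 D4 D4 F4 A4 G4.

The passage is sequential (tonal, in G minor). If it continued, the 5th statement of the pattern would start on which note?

With a 4-note motive the entries are Eb3, A3, D4, each up a 4th from the previous.
Continuing: G4 → C5. Statement 5 starts on C5.

C5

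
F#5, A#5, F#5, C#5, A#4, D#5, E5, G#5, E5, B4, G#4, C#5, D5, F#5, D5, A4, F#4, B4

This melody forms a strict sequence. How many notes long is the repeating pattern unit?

6

There are 18 notes; a 6-note unit gives 3 cells:
F#5 A#5 F#5 C#5 A#4 D#5 | E5 G#5 E5 B4 G#4 C#5 | D5 F#5 D5 A4 F#4 B4
Each cell is the previous one down a 2nd — so the unit is 6 notes.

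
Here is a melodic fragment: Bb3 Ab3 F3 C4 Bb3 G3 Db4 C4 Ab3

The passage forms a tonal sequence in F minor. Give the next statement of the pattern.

Unit = 3 notes; the statements start on Bb3, C4, Db4, moving up a 2nd each time.
From Eb4 the diatonic shape gives Eb4 Db4 Bb3.

Eb4 Db4 Bb3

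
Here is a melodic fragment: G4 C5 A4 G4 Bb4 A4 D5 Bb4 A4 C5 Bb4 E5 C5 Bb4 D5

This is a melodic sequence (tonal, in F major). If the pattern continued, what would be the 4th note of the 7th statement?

The unit is 5 notes. Position-4 pitches of the 3 shown cells: G4, A4, Bb4.
Each moves up a 2nd. Continuing: C5 → D5 → E5 → F5.

F5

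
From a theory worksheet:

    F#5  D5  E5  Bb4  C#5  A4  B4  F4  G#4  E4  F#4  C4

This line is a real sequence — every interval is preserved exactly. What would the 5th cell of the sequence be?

A#3 F#3 G#3 D3

Taking 4-note groups, the heads are F#5, C#5, G#4: the pattern moves down a 4th.
Extending down a 4th: D#4 → A#3.
Statement 5 starts on A#3 and keeps the same exact contour: A#3 F#3 G#3 D3.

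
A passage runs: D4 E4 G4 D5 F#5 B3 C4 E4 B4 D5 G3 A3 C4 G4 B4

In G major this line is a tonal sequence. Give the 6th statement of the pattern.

The 5-note cells begin on D4, B3, G3 — each down a 3rd from the last.
Extending down a 3rd: E3 → C3 → A2.
So cell 6 is A2 B2 D3 A3 C4.

A2 B2 D3 A3 C4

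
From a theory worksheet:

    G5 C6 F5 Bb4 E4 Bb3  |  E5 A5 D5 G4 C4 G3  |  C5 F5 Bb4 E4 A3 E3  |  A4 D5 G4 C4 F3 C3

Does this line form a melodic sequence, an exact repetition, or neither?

Each 6-note cell is the previous one transposed down a 3rd.

sequence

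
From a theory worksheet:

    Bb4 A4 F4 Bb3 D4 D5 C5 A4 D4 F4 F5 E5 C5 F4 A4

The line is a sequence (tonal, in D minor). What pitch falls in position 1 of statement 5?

C6

With 5-note cells, note 1 of each statement runs Bb4, D5, F5.
Carrying that up a 3rd forward: A5 → C6.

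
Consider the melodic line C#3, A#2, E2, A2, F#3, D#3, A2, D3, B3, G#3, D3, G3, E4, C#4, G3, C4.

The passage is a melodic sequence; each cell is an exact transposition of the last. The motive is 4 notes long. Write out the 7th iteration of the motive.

Taking 4-note groups, the heads are C#3, F#3, B3, E4: the pattern moves up a 4th.
Carrying on: A4 → D5 → G5.
Statement 7 starts on G5 and keeps the same exact contour: G5 E5 Bb4 Eb5.

G5 E5 Bb4 Eb5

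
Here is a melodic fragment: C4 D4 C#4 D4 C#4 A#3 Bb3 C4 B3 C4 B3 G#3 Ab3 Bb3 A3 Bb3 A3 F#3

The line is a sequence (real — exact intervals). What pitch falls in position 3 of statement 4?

Grouping in 6s, the 3rd note of each cell is C#4, B3, A3.
One more down a 2nd gives G3.

G3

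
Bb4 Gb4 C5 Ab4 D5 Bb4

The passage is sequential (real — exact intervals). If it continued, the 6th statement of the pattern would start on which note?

Unit = 2 notes; the statements start on Bb4, C5, D5, moving up a 2nd each time.
Extending the heads up a 2nd: E5 → F#5 → G#5.

G#5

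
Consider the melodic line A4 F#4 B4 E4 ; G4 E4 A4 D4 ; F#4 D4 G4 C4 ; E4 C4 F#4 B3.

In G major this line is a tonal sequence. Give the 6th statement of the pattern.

Unit = 4 notes; the statements start on A4, G4, F#4, E4, moving down a 2nd each time.
Continuing the starts: D4 → C4.
From C4 the diatonic shape gives C4 A3 D4 G3.

C4 A3 D4 G3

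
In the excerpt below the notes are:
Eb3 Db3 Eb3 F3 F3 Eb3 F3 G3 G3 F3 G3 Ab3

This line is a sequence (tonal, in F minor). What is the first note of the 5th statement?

Unit = 4 notes; the statements start on Eb3, F3, G3, moving up a 2nd each time.
Continuing: Ab3 → Bb3. Statement 5 starts on Bb3.

Bb3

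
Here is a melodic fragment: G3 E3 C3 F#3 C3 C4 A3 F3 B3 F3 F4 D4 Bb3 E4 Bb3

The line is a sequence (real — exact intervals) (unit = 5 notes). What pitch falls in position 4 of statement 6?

G5

With 5-note cells, note 4 of each statement runs F#3, B3, E4.
Each moves up a 4th. Continuing: A4 → D5 → G5.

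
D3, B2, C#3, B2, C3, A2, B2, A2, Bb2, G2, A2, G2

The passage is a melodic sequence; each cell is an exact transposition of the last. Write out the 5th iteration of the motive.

With a 4-note motive the entries are D3, C3, Bb2, each down a 2nd from the previous.
Extending down a 2nd: Ab2 → Gb2.
Statement 5 starts on Gb2 and keeps the same exact contour: Gb2 Eb2 F2 Eb2.

Gb2 Eb2 F2 Eb2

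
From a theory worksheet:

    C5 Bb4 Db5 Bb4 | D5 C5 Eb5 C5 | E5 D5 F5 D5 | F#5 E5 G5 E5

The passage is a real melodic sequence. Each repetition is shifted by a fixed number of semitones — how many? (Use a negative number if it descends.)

Unit = 4 notes; the statements start on C5, D5, E5, F#5, moving up a 2nd each time.
Counting half-steps from C5 to D5: 2.

2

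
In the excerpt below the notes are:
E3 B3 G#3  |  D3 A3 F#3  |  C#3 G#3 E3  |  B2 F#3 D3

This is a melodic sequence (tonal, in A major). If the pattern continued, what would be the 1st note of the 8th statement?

E2

With 3-note cells, note 1 of each statement runs E3, D3, C#3, B2.
Extending down a 2nd: A2 → G#2 → F#2 → E2.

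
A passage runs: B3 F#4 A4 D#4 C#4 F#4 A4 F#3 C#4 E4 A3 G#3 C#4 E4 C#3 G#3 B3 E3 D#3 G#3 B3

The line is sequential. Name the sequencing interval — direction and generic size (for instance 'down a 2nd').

down a 4th

The 7-note cells begin on B3, F#3, C#3 — each down a 4th from the last.
From B3 to F#3: down a 4th.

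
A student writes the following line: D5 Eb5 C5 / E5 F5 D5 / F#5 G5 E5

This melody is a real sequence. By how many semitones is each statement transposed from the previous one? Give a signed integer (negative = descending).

2

Taking 3-note groups, the heads are D5, E5, F#5: the pattern moves up a 2nd.
Counting half-steps from D5 to E5: 2.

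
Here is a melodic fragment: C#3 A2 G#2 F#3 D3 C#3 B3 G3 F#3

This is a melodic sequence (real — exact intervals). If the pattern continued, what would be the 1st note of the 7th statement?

With 3-note cells, note 1 of each statement runs C#3, F#3, B3.
Extending up a 4th: E4 → A4 → D5 → G5.

G5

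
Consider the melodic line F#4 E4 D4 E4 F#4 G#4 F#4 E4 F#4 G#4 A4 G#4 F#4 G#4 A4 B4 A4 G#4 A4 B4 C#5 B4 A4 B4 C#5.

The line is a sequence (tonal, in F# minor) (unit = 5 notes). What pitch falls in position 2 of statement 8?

E5

Grouping in 5s, the 2nd note of each cell is E4, F#4, G#4, A4, B4.
Each moves up a 2nd. Continuing: C#5 → D5 → E5.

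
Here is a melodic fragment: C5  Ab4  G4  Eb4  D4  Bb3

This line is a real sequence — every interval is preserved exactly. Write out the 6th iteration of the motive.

B2 G2

The 2-note cells begin on C5, G4, D4 — each down a 4th from the last.
Continuing the starts: A3 → E3 → B2.
Statement 6 starts on B2 and keeps the same exact contour: B2 G2.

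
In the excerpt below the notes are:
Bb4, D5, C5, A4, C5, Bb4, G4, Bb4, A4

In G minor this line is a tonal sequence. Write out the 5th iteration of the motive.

With a 3-note motive the entries are Bb4, A4, G4, each down a 2nd from the previous.
Carrying on: F4 → Eb4.
From Eb4 the diatonic shape gives Eb4 G4 F4.

Eb4 G4 F4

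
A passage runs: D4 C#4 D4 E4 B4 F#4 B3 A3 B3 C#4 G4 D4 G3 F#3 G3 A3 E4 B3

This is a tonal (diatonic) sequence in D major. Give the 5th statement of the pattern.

Taking 6-note groups, the heads are D4, B3, G3: the pattern moves down a 3rd.
Carrying on: E3 → C#3.
So cell 5 is C#3 B2 C#3 D3 A3 E3.

C#3 B2 C#3 D3 A3 E3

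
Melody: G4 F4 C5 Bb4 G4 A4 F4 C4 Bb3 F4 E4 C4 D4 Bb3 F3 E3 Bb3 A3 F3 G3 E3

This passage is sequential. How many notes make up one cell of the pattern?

Try groups of 7 (3 cells in 21 notes):
G4 F4 C5 Bb4 G4 A4 F4 | C4 Bb3 F4 E4 C4 D4 Bb3 | F3 E3 Bb3 A3 F3 G3 E3
Each cell is the previous one down a 5th — so the unit is 7 notes.

7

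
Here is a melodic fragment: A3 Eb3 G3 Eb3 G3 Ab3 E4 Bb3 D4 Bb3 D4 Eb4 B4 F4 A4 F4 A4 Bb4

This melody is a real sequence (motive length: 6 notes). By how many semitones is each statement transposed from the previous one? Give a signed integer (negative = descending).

The 6-note cells begin on A3, E4, B4 — each up a 5th from the last.
A3→E4 is 64 − 57 = 7 semitones.

7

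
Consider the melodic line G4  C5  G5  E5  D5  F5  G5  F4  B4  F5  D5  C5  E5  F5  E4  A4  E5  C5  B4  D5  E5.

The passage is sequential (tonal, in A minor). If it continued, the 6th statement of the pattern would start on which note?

Taking 7-note groups, the heads are G4, F4, E4: the pattern moves down a 2nd.
Continuing: D4 → C4 → B3. Statement 6 starts on B3.

B3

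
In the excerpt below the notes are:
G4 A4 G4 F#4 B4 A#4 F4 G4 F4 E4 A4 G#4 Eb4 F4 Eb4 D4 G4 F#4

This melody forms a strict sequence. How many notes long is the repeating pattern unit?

18 notes total. Splitting into 3 groups of 6:
G4 A4 G4 F#4 B4 A#4 | F4 G4 F4 E4 A4 G#4 | Eb4 F4 Eb4 D4 G4 F#4
Every group is a transposition down a 2nd of the one before; no shorter unit works.

6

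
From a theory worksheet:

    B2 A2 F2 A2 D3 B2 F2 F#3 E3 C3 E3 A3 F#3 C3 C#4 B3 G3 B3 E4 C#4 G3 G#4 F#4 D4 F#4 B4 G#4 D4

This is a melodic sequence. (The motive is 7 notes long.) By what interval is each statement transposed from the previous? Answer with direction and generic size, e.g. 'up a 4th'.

up a 5th

Unit = 7 notes; the statements start on B2, F#3, C#4, G#4, moving up a 5th each time.
From B2 to F#3: up a 5th.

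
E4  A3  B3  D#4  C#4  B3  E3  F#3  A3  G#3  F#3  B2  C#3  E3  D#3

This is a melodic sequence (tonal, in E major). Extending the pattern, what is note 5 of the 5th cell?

E2

The unit is 5 notes. Position-5 pitches of the 3 shown cells: C#4, G#3, D#3.
Carrying that down a 4th forward: A2 → E2.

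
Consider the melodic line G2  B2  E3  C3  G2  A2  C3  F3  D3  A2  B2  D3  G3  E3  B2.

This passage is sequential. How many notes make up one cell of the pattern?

Try groups of 5 (3 cells in 15 notes):
G2 B2 E3 C3 G2 | A2 C3 F3 D3 A2 | B2 D3 G3 E3 B2
Every group is a transposition up a 2nd of the one before; no shorter unit works.

5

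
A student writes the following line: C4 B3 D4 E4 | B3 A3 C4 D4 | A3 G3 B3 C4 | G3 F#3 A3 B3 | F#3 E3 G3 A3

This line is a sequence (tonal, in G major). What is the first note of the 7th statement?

D3

Taking 4-note groups, the heads are C4, B3, A3, G3, F#3: the pattern moves down a 2nd.
Extending the heads down a 2nd: E3 → D3.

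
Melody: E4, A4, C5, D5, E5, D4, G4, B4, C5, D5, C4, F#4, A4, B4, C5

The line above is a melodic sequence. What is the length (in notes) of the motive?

5

Try groups of 5 (3 cells in 15 notes):
E4 A4 C5 D5 E5 | D4 G4 B4 C5 D5 | C4 F#4 A4 B4 C5
Every group is a transposition down a 2nd of the one before; no shorter unit works.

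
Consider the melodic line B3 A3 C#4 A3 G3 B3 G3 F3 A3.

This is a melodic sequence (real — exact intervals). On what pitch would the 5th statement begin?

Taking 3-note groups, the heads are B3, A3, G3: the pattern moves down a 2nd.
Continuing: F3 → Eb3. Statement 5 starts on Eb3.

Eb3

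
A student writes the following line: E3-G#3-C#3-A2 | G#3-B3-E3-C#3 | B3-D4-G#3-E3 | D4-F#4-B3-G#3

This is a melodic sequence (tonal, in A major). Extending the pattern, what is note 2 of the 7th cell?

With 4-note cells, note 2 of each statement runs G#3, B3, D4, F#4.
Extending up a 3rd: A4 → C#5 → E5.

E5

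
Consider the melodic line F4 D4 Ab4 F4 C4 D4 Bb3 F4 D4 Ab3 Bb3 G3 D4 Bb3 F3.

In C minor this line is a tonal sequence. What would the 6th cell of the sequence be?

C3 Ab2 Eb3 C3 G2

With a 5-note motive the entries are F4, D4, Bb3, each down a 3rd from the previous.
Continuing the starts: G3 → Eb3 → C3.
Statement 6 starts on C3 and keeps the same diatonic contour: C3 Ab2 Eb3 C3 G2.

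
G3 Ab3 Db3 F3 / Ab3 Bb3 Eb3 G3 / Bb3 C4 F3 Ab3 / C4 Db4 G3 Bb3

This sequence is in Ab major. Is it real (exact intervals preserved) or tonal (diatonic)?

tonal

Every note is diatonic to Ab major.
Cell 1 has +1 semitones from note 1 to 2, but cell 2 has +2 — the interval quality changes while the contour stays the same, which is the hallmark of a tonal sequence.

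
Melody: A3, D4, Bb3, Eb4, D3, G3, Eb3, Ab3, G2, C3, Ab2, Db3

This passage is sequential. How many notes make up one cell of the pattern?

4

12 notes total. Splitting into 3 groups of 4:
A3 D4 Bb3 Eb4 | D3 G3 Eb3 Ab3 | G2 C3 Ab2 Db3
Every group is a transposition down a 5th of the one before; no shorter unit works.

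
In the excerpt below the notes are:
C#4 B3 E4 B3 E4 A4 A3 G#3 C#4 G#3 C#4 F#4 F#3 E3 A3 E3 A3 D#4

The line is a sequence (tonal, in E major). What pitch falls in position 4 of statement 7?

D#2

With 6-note cells, note 4 of each statement runs B3, G#3, E3.
Each moves down a 3rd. Continuing: C#3 → A2 → F#2 → D#2.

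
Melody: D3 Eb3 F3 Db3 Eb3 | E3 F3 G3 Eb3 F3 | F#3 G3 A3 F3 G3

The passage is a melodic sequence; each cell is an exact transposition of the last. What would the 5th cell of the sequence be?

A#3 B3 C#4 A3 B3

The 5-note cells begin on D3, E3, F#3 — each up a 2nd from the last.
Continuing the starts: G#3 → A#3.
Statement 5 starts on A#3 and keeps the same exact contour: A#3 B3 C#4 A3 B3.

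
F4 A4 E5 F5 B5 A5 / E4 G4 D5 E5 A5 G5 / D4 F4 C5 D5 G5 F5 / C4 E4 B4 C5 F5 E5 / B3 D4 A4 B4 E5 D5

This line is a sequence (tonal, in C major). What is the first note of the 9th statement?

The 6-note cells begin on F4, E4, D4, C4, B3 — each down a 2nd from the last.
Continuing: A3 → G3 → F3 → E3. Statement 9 starts on E3.

E3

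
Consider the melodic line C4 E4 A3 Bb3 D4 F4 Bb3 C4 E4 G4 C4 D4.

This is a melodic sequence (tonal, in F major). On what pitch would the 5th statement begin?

G4

Unit = 4 notes; the statements start on C4, D4, E4, moving up a 2nd each time.
Extending the heads up a 2nd: F4 → G4.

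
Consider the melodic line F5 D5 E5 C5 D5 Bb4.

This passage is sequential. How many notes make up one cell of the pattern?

2

Try groups of 2 (3 cells in 6 notes):
F5 D5 | E5 C5 | D5 Bb4
Each cell is the previous one down a 2nd — so the unit is 2 notes.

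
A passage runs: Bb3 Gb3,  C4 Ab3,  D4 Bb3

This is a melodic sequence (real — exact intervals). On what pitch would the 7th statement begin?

The 2-note cells begin on Bb3, C4, D4 — each up a 2nd from the last.
Continuing: E4 → F#4 → G#4 → A#4. Statement 7 starts on A#4.

A#4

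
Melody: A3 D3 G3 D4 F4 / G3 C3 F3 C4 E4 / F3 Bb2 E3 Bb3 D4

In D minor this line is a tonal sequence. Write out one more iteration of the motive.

Unit = 5 notes; the statements start on A3, G3, F3, moving down a 2nd each time.
Statement 4 starts on E3 and keeps the same diatonic contour: E3 A2 D3 A3 C4.

E3 A2 D3 A3 C4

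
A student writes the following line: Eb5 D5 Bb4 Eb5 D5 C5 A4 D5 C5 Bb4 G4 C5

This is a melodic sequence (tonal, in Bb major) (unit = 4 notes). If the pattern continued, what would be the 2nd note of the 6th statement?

Grouping in 4s, the 2nd note of each cell is D5, C5, Bb4.
Each moves down a 2nd. Continuing: A4 → G4 → F4.

F4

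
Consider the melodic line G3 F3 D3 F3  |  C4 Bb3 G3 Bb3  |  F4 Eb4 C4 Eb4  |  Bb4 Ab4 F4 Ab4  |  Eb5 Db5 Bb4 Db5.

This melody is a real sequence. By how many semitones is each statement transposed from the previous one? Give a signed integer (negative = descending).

Unit = 4 notes; the statements start on G3, C4, F4, Bb4, Eb5, moving up a 4th each time.
Counting half-steps from G3 to C4: 5.

5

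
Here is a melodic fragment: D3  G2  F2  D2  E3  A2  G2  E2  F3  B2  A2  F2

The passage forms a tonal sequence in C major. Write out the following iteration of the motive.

G3 C3 B2 G2

Taking 4-note groups, the heads are D3, E3, F3: the pattern moves up a 2nd.
So cell 4 is G3 C3 B2 G2.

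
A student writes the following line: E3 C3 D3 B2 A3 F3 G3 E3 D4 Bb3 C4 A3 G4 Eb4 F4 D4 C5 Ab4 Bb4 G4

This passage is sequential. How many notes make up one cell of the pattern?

20 notes total. Splitting into 5 groups of 4:
E3 C3 D3 B2 | A3 F3 G3 E3 | D4 Bb3 C4 A3 | G4 Eb4 F4 D4 | C5 Ab4 Bb4 G4
Every group is a transposition up a 4th of the one before; no shorter unit works.

4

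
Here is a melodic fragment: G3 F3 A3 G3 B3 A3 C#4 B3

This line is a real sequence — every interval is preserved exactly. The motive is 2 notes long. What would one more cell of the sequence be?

D#4 C#4

With a 2-note motive the entries are G3, A3, B3, C#4, each up a 2nd from the previous.
Statement 5 starts on D#4 and keeps the same exact contour: D#4 C#4.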